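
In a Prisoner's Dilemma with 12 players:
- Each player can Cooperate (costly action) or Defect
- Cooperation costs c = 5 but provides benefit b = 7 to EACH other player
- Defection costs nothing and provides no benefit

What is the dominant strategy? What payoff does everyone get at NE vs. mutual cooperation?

Dominant: Defect; NE payoff = 0; Coop payoff = 72

Work:
Defect dominates (saves cost c = 5, benefit to others is external)
NE: All defect → everyone gets 0
If all cooperate: each receives (11)×7 - 5 = 72
Social dilemma: 72 > 0 but NE gives 0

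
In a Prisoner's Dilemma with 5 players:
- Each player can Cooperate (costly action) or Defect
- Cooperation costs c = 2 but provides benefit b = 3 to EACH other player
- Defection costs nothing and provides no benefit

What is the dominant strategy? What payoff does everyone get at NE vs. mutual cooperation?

Dominant: Defect; NE payoff = 0; Coop payoff = 10

Work:
Defect dominates (saves cost c = 2, benefit to others is external)
NE: All defect → everyone gets 0
If all cooperate: each receives (4)×3 - 2 = 10
Social dilemma: 10 > 0 but NE gives 0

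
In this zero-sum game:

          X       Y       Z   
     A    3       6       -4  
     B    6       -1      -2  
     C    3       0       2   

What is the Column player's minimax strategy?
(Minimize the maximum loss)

Column should play Z, value = 2

Work:
Column player minimizes Row's maximum payoff:
Column X: max payoff to Row = 6
Column Y: max payoff to Row = 6
Column Z: max payoff to Row = 2
Minimum is 2, achieved by column Z.
Minimax strategy: Z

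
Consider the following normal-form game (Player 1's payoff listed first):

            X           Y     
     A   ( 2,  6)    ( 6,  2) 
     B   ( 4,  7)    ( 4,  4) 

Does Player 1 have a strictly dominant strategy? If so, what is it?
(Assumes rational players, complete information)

No strictly dominant strategy exists for Player 1

Work:
A strategy strictly dominates another if it gives a strictly higher payoff against every opponent action. Compare each pair of P1's strategies column-by-column:
  A vs B: [2 vs 4, 6 vs 4] → A does not strictly dominate B (column X: 2 ≤ 4)
  B vs A: [4 vs 2, 4 vs 6] → B does not strictly dominate A (column Y: 4 ≤ 6)
No single strategy strictly dominates all others → no strictly dominant strategy.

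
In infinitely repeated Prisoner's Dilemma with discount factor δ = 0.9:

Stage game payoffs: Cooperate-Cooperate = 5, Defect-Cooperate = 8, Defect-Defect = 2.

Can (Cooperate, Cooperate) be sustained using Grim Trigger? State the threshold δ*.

δ* = 0.5; since δ = 0.9 ≥ 0.5, cooperation can be sustained

Work:
For Grim Trigger:
Cooperate forever: 5/(1-δ)
Defect then punished: 8 + 2·δ/(1-δ)
Need: 5/(1-δ) ≥ 8 + 2·δ/(1-δ)
Solving: δ ≥ (T-R)/(T-P) = (8-5)/(8-2) = 0.5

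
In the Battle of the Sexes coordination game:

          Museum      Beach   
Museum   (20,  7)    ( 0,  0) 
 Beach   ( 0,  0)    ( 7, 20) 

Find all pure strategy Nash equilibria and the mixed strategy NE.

Pure NE: (Museum, Museum) and (Beach, Beach); Mixed NE: p = 0.7407, q = 0.2593

Work:
Check pure NE:
(Museum, Museum): (20, 7) - no unilateral deviation beneficial
(Beach, Beach): (7, 20) - no unilateral deviation beneficial
Mixed NE: P1 plays Museum with p = 0.7407, P2 plays Museum with q = 0.2593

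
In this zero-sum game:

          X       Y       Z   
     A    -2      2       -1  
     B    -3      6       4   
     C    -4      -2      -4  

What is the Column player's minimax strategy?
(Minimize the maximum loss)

Column should play X, value = -2

Work:
Column player minimizes Row's maximum payoff:
Column X: max payoff to Row = -2
Column Y: max payoff to Row = 6
Column Z: max payoff to Row = 4
Minimum is -2, achieved by column X.
Minimax strategy: X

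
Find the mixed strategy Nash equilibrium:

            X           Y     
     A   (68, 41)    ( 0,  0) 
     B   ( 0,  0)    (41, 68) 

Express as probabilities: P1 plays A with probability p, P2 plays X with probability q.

p = 0.6239, q = 0.3761

Work:
Find probabilities that make opponent indifferent:
P2 chooses q to make P1 indifferent between A and B
P1 chooses p to make P2 indifferent between X and Y
Mixed NE: P1 plays (A: 0.6239, B: 0.3761), P2 plays (X: 0.3761, Y: 0.6239)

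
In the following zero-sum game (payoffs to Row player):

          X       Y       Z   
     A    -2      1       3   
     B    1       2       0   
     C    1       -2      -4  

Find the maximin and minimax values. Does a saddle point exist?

Maximin = 0, Minimax = 1, Saddle: False

Work:
Row minimums: [-2, 0, -4] → maximin = 0
Column maximums: [1, 2, 3] → minimax = 1
No saddle point (maximin ≠ minimax). Mixed strategy needed.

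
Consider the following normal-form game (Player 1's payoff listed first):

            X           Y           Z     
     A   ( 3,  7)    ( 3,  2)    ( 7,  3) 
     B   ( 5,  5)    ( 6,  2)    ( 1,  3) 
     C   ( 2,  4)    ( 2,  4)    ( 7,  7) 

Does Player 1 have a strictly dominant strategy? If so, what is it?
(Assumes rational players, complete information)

No strictly dominant strategy exists for Player 1

Work:
A strategy strictly dominates another if it gives a strictly higher payoff against every opponent action. Compare each pair of P1's strategies column-by-column:
  A vs B: [3 vs 5, 3 vs 6, 7 vs 1] → A does not strictly dominate B (column X: 3 ≤ 5)
  A vs C: [3 vs 2, 3 vs 2, 7 vs 7] → A does not strictly dominate C (column Z: 7 ≤ 7)
  B vs A: [5 vs 3, 6 vs 3, 1 vs 7] → B does not strictly dominate A (column Z: 1 ≤ 7)
  B vs C: [5 vs 2, 6 vs 2, 1 vs 7] → B does not strictly dominate C (column Z: 1 ≤ 7)
  C vs A: [2 vs 3, 2 vs 3, 7 vs 7] → C does not strictly dominate A (column X: 2 ≤ 3)
  C vs B: [2 vs 5, 2 vs 6, 7 vs 1] → C does not strictly dominate B (column X: 2 ≤ 5)
No single strategy strictly dominates all others → no strictly dominant strategy.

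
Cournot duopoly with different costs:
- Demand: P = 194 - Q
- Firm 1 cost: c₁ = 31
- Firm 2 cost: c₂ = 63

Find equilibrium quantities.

q₁* = 65.0, q₂* = 33.0

Work:
Reaction: q₁ = (194 - 31 - q₂)/2
Reaction: q₂ = (194 - 63 - q₁)/2
Solve simultaneously:
q₁* = (194 - 2×31 + 63)/3 = 65.0
q₂* = (194 - 2×63 + 31)/3 = 33.0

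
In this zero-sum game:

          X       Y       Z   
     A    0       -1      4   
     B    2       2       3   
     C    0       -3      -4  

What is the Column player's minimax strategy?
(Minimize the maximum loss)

Column should play X or Y (all achieve the minimum), value = 2

Work:
Column player minimizes Row's maximum payoff:
Column X: max payoff to Row = 2
Column Y: max payoff to Row = 2
Column Z: max payoff to Row = 4
Minimum is 2, achieved by columns X, Y (tied).
Each of X or Y is a minimax strategy.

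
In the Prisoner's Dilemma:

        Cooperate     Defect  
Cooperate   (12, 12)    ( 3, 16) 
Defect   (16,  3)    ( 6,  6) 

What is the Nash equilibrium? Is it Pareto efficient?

(Defect, Defect) is NE; not Pareto efficient

Work:
Defect dominates Cooperate for both players:
If P2 cooperates: Defect (16) > Cooperate (12)
If P2 defects: Defect (6) > Cooperate (3)
NE: (Defect, Defect) with payoff (6, 6)
But (Cooperate, Cooperate) = (12, 12) Pareto dominates (6, 6)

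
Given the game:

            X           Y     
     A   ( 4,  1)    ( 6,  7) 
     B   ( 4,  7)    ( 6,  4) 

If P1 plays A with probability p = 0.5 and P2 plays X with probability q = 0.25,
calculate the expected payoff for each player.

E[P1] = 5.5, E[P2] = 5.125

Work:
E[P1] = p·q·π₁(A,X) + p·(1-q)·π₁(A,Y) + (1-p)·q·π₁(B,X) + (1-p)·(1-q)·π₁(B,Y)
= 0.5·0.25·4 + 0.5·0.75·6 + 0.5·0.25·4 + 0.5·0.75·6
= 5.5

E[P2] = 5.125 (similar calculation)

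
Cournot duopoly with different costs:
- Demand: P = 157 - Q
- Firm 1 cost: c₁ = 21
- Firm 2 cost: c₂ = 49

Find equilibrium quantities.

q₁* = 54.67, q₂* = 26.67

Work:
Reaction: q₁ = (157 - 21 - q₂)/2
Reaction: q₂ = (157 - 49 - q₁)/2
Solve simultaneously:
q₁* = (157 - 2×21 + 49)/3 = 54.67
q₂* = (157 - 2×49 + 21)/3 = 26.67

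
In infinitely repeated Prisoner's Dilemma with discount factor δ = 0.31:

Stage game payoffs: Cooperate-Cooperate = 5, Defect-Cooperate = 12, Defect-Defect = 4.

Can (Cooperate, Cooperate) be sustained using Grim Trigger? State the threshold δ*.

δ* = 0.875; since δ = 0.31 < 0.875, cooperation cannot be sustained

Work:
For Grim Trigger:
Cooperate forever: 5/(1-δ)
Defect then punished: 12 + 4·δ/(1-δ)
Need: 5/(1-δ) ≥ 12 + 4·δ/(1-δ)
Solving: δ ≥ (T-R)/(T-P) = (12-5)/(12-4) = 0.875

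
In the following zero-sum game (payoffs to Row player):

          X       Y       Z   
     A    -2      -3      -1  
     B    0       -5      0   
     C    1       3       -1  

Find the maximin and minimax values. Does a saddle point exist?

Maximin = -1, Minimax = 0, Saddle: False

Work:
Row minimums: [-3, -5, -1] → maximin = -1
Column maximums: [1, 3, 0] → minimax = 0
No saddle point (maximin ≠ minimax). Mixed strategy needed.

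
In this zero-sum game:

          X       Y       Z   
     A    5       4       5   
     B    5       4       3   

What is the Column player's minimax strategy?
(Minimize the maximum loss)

Column should play Y, value = 4

Work:
Column player minimizes Row's maximum payoff:
Column X: max payoff to Row = 5
Column Y: max payoff to Row = 4
Column Z: max payoff to Row = 5
Minimum is 4, achieved by column Y.
Minimax strategy: Y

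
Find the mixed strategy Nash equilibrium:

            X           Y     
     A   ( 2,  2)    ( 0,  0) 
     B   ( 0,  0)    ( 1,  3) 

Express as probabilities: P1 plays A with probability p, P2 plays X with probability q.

p = 0.6, q = 0.3333

Work:
Find probabilities that make opponent indifferent:
P2 chooses q to make P1 indifferent between A and B
P1 chooses p to make P2 indifferent between X and Y
Mixed NE: P1 plays (A: 0.6, B: 0.4), P2 plays (X: 0.3333, Y: 0.6667)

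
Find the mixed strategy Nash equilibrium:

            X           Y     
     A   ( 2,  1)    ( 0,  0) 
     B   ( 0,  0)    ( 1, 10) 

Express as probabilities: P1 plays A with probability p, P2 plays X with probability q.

p = 0.9091, q = 0.3333

Work:
Find probabilities that make opponent indifferent:
P2 chooses q to make P1 indifferent between A and B
P1 chooses p to make P2 indifferent between X and Y
Mixed NE: P1 plays (A: 0.9091, B: 0.0909), P2 plays (X: 0.3333, Y: 0.6667)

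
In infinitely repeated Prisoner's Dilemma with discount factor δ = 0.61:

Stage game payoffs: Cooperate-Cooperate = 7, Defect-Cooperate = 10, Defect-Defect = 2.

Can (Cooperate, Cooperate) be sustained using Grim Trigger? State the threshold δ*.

δ* = 0.375; since δ = 0.61 ≥ 0.375, cooperation can be sustained

Work:
For Grim Trigger:
Cooperate forever: 7/(1-δ)
Defect then punished: 10 + 2·δ/(1-δ)
Need: 7/(1-δ) ≥ 10 + 2·δ/(1-δ)
Solving: δ ≥ (T-R)/(T-P) = (10-7)/(10-2) = 0.375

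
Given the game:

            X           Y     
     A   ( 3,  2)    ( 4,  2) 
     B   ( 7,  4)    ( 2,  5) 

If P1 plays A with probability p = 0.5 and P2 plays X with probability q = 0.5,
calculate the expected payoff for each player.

E[P1] = 4.0, E[P2] = 3.25

Work:
E[P1] = p·q·π₁(A,X) + p·(1-q)·π₁(A,Y) + (1-p)·q·π₁(B,X) + (1-p)·(1-q)·π₁(B,Y)
= 0.5·0.5·3 + 0.5·0.5·4 + 0.5·0.5·7 + 0.5·0.5·2
= 4.0

E[P2] = 3.25 (similar calculation)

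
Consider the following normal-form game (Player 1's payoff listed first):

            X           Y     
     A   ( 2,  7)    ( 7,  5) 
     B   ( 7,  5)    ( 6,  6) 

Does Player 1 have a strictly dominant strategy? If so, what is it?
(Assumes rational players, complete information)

No strictly dominant strategy exists for Player 1

Work:
A strategy strictly dominates another if it gives a strictly higher payoff against every opponent action. Compare each pair of P1's strategies column-by-column:
  A vs B: [2 vs 7, 7 vs 6] → A does not strictly dominate B (column X: 2 ≤ 7)
  B vs A: [7 vs 2, 6 vs 7] → B does not strictly dominate A (column Y: 6 ≤ 7)
No single strategy strictly dominates all others → no strictly dominant strategy.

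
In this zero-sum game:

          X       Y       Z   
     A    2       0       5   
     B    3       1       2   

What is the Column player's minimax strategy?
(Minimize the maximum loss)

Column should play Y, value = 1

Work:
Column player minimizes Row's maximum payoff:
Column X: max payoff to Row = 3
Column Y: max payoff to Row = 1
Column Z: max payoff to Row = 5
Minimum is 1, achieved by column Y.
Minimax strategy: Y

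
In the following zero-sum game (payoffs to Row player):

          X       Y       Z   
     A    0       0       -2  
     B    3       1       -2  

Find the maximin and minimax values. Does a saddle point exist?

Maximin = -2, Minimax = -2, Saddle: True

Work:
Row minimums: [-2, -2] → maximin = -2
Column maximums: [3, 1, -2] → minimax = -2
Saddle point exists! Game value = -2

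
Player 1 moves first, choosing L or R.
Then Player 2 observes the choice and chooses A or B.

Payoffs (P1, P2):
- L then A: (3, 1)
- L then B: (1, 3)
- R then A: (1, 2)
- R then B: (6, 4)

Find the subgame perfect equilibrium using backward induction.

P1 plays R, P2 plays B after L and B after R; Payoff (6, 4)

Work:
Backward induction:
After L: P2 chooses B → P1 gets 1
After R: P2 chooses B → P1 gets 6
P1 chooses R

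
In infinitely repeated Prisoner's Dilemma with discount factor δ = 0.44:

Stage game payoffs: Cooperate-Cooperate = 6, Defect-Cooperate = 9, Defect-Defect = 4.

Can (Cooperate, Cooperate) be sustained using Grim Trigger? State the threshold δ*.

δ* = 0.6; since δ = 0.44 < 0.6, cooperation cannot be sustained

Work:
For Grim Trigger:
Cooperate forever: 6/(1-δ)
Defect then punished: 9 + 4·δ/(1-δ)
Need: 6/(1-δ) ≥ 9 + 4·δ/(1-δ)
Solving: δ ≥ (T-R)/(T-P) = (9-6)/(9-4) = 0.6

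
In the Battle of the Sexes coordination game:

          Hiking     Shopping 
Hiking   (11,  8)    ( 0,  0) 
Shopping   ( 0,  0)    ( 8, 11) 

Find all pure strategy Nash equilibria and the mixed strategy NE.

Pure NE: (Hiking, Hiking) and (Shopping, Shopping); Mixed NE: p = 0.5789, q = 0.4211

Work:
Check pure NE:
(Hiking, Hiking): (11, 8) - no unilateral deviation beneficial
(Shopping, Shopping): (8, 11) - no unilateral deviation beneficial
Mixed NE: P1 plays Hiking with p = 0.5789, P2 plays Hiking with q = 0.4211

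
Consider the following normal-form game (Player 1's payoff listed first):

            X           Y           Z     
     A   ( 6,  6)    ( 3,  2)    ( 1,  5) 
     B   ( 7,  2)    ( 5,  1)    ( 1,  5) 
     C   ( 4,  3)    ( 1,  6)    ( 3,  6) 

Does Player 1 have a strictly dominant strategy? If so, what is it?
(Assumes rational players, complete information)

No strictly dominant strategy exists for Player 1

Work:
A strategy strictly dominates another if it gives a strictly higher payoff against every opponent action. Compare each pair of P1's strategies column-by-column:
  A vs B: [6 vs 7, 3 vs 5, 1 vs 1] → A does not strictly dominate B (column X: 6 ≤ 7)
  A vs C: [6 vs 4, 3 vs 1, 1 vs 3] → A does not strictly dominate C (column Z: 1 ≤ 3)
  B vs A: [7 vs 6, 5 vs 3, 1 vs 1] → B does not strictly dominate A (column Z: 1 ≤ 1)
  B vs C: [7 vs 4, 5 vs 1, 1 vs 3] → B does not strictly dominate C (column Z: 1 ≤ 3)
  C vs A: [4 vs 6, 1 vs 3, 3 vs 1] → C does not strictly dominate A (column X: 4 ≤ 6)
  C vs B: [4 vs 7, 1 vs 5, 3 vs 1] → C does not strictly dominate B (column X: 4 ≤ 7)
No single strategy strictly dominates all others → no strictly dominant strategy.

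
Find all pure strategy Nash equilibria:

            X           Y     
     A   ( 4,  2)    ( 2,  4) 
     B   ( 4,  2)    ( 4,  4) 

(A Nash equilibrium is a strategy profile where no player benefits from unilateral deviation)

Nash equilibrium: (B, Y)

Work:
Best responses:
  P1 vs X: payoffs [4, 4] → best response A/B (payoff 4)
  P1 vs Y: payoffs [2, 4] → best response B (payoff 4)
  P2 vs A: payoffs [2, 4] → best response Y (payoff 4)
  P2 vs B: payoffs [2, 4] → best response Y (payoff 4)
Mutual best responses: (B,Y) → Nash equilibria.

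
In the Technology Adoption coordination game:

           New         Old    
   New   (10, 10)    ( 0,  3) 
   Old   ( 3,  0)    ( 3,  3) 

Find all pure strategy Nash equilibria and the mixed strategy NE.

Pure NE: (New, New) and (Old, Old); Mixed NE: p = 0.3, q = 0.3

Work:
Check pure NE:
(New, New): (10, 10) - no unilateral deviation beneficial
(Old, Old): (3, 3) - no unilateral deviation beneficial
Mixed NE: P1 plays New with p = 0.3, P2 plays New with q = 0.3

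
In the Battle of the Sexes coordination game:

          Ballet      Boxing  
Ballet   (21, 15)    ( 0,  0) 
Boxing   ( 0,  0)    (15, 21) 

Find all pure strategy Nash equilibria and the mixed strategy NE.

Pure NE: (Ballet, Ballet) and (Boxing, Boxing); Mixed NE: p = 0.5833, q = 0.4167

Work:
Check pure NE:
(Ballet, Ballet): (21, 15) - no unilateral deviation beneficial
(Boxing, Boxing): (15, 21) - no unilateral deviation beneficial
Mixed NE: P1 plays Ballet with p = 0.5833, P2 plays Ballet with q = 0.4167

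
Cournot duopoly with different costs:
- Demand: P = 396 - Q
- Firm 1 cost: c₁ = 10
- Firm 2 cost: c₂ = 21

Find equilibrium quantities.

q₁* = 132.33, q₂* = 121.33

Work:
Reaction: q₁ = (396 - 10 - q₂)/2
Reaction: q₂ = (396 - 21 - q₁)/2
Solve simultaneously:
q₁* = (396 - 2×10 + 21)/3 = 132.33
q₂* = (396 - 2×21 + 10)/3 = 121.33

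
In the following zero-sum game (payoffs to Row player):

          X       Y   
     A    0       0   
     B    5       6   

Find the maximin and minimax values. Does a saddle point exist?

Maximin = 5, Minimax = 5, Saddle: True

Work:
Row minimums: [0, 5] → maximin = 5
Column maximums: [5, 6] → minimax = 5
Saddle point exists! Game value = 5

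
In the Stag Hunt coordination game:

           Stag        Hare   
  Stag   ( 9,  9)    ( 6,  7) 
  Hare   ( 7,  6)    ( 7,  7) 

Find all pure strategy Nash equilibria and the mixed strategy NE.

Pure NE: (Stag, Stag) and (Hare, Hare); Mixed NE: p = 0.3333, q = 0.3333

Work:
Check pure NE:
(Stag, Stag): (9, 9) - no unilateral deviation beneficial
(Hare, Hare): (7, 7) - no unilateral deviation beneficial
Mixed NE: P1 plays Stag with p = 0.3333, P2 plays Stag with q = 0.3333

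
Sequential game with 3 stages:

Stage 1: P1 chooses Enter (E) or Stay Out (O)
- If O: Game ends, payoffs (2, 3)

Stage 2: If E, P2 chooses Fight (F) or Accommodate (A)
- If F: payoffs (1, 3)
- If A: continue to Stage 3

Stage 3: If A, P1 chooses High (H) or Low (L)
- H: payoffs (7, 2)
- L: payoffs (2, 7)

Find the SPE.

SPE: (O, F, H); Outcome (2, 3)

Work:
Stage 3: P1 chooses H (7 vs 2)
Stage 2: P2: F->3, A->2 (anticipating H). Choose F
Stage 1: P1: O->2, E->1 (anticipating F, H). Choose O
SPE path: O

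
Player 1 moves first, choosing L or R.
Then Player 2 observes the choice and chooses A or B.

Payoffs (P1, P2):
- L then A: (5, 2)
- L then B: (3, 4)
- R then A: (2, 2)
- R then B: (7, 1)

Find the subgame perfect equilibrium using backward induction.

P1 plays L, P2 plays B after L and A after R; Payoff (3, 4)

Work:
Backward induction:
After L: P2 chooses B → P1 gets 3
After R: P2 chooses A → P1 gets 2
P1 chooses L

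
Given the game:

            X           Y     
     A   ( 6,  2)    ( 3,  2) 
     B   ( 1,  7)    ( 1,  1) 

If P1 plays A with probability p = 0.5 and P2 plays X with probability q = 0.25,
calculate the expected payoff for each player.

E[P1] = 2.375, E[P2] = 2.25

Work:
E[P1] = p·q·π₁(A,X) + p·(1-q)·π₁(A,Y) + (1-p)·q·π₁(B,X) + (1-p)·(1-q)·π₁(B,Y)
= 0.5·0.25·6 + 0.5·0.75·3 + 0.5·0.25·1 + 0.5·0.75·1
= 2.375

E[P2] = 2.25 (similar calculation)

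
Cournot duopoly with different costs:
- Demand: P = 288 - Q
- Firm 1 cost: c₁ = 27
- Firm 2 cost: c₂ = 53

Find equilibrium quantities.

q₁* = 95.67, q₂* = 69.67

Work:
Reaction: q₁ = (288 - 27 - q₂)/2
Reaction: q₂ = (288 - 53 - q₁)/2
Solve simultaneously:
q₁* = (288 - 2×27 + 53)/3 = 95.67
q₂* = (288 - 2×53 + 27)/3 = 69.67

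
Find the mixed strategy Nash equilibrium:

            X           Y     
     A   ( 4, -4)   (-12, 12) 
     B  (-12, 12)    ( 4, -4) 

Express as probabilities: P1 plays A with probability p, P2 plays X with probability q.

p = 0.5, q = 0.5

Work:
Find probabilities that make opponent indifferent:
P2 chooses q to make P1 indifferent between A and B
P1 chooses p to make P2 indifferent between X and Y
Mixed NE: P1 plays (A: 0.5, B: 0.5), P2 plays (X: 0.5, Y: 0.5)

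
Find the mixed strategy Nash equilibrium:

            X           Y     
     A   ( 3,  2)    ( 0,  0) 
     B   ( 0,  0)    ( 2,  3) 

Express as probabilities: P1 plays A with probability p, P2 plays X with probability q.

p = 0.6, q = 0.4

Work:
Find probabilities that make opponent indifferent:
P2 chooses q to make P1 indifferent between A and B
P1 chooses p to make P2 indifferent between X and Y
Mixed NE: P1 plays (A: 0.6, B: 0.4), P2 plays (X: 0.4, Y: 0.6)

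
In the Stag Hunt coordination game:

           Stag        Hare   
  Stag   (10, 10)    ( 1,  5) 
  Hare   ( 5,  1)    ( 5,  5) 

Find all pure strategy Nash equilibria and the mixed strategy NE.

Pure NE: (Stag, Stag) and (Hare, Hare); Mixed NE: p = 0.4444, q = 0.4444

Work:
Check pure NE:
(Stag, Stag): (10, 10) - no unilateral deviation beneficial
(Hare, Hare): (5, 5) - no unilateral deviation beneficial
Mixed NE: P1 plays Stag with p = 0.4444, P2 plays Stag with q = 0.4444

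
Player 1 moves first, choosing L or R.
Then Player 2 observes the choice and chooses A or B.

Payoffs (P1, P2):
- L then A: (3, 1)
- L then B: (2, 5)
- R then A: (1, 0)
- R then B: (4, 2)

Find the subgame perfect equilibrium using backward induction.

P1 plays R, P2 plays B after L and B after R; Payoff (4, 2)

Work:
Backward induction:
After L: P2 chooses B → P1 gets 2
After R: P2 chooses B → P1 gets 4
P1 chooses R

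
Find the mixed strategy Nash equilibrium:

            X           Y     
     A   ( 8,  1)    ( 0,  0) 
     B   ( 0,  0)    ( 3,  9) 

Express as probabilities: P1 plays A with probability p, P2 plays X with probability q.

p = 0.9, q = 0.2727

Work:
Find probabilities that make opponent indifferent:
P2 chooses q to make P1 indifferent between A and B
P1 chooses p to make P2 indifferent between X and Y
Mixed NE: P1 plays (A: 0.9, B: 0.1), P2 plays (X: 0.2727, Y: 0.7273)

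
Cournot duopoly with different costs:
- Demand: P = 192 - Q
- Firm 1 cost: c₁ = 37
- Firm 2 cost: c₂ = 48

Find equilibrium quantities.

q₁* = 55.33, q₂* = 44.33

Work:
Reaction: q₁ = (192 - 37 - q₂)/2
Reaction: q₂ = (192 - 48 - q₁)/2
Solve simultaneously:
q₁* = (192 - 2×37 + 48)/3 = 55.33
q₂* = (192 - 2×48 + 37)/3 = 44.33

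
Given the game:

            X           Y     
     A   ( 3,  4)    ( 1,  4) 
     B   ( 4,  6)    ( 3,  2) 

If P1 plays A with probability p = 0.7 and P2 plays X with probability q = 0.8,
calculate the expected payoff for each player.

E[P1] = 2.96, E[P2] = 4.36

Work:
E[P1] = p·q·π₁(A,X) + p·(1-q)·π₁(A,Y) + (1-p)·q·π₁(B,X) + (1-p)·(1-q)·π₁(B,Y)
= 0.7·0.8·3 + 0.7·0.2·1 + 0.3·0.8·4 + 0.3·0.2·3
= 2.96

E[P2] = 4.36 (similar calculation)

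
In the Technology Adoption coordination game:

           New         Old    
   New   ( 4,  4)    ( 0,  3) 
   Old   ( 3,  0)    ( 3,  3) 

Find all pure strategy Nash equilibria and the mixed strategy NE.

Pure NE: (New, New) and (Old, Old); Mixed NE: p = 0.75, q = 0.75

Work:
Check pure NE:
(New, New): (4, 4) - no unilateral deviation beneficial
(Old, Old): (3, 3) - no unilateral deviation beneficial
Mixed NE: P1 plays New with p = 0.75, P2 plays New with q = 0.75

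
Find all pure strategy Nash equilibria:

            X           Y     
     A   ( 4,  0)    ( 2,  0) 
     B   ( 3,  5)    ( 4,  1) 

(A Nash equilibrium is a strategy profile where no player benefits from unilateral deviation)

Nash equilibrium: (A, X)

Work:
Best responses:
  P1 vs X: payoffs [4, 3] → best response A (payoff 4)
  P1 vs Y: payoffs [2, 4] → best response B (payoff 4)
  P2 vs A: payoffs [0, 0] → best response X/Y (payoff 0)
  P2 vs B: payoffs [5, 1] → best response X (payoff 5)
Mutual best responses: (A,X) → Nash equilibria.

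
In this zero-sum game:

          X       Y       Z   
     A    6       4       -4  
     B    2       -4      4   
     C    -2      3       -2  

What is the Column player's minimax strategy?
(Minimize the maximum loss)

Column should play Y or Z (all achieve the minimum), value = 4

Work:
Column player minimizes Row's maximum payoff:
Column X: max payoff to Row = 6
Column Y: max payoff to Row = 4
Column Z: max payoff to Row = 4
Minimum is 4, achieved by columns Y, Z (tied).
Each of Y or Z is a minimax strategy.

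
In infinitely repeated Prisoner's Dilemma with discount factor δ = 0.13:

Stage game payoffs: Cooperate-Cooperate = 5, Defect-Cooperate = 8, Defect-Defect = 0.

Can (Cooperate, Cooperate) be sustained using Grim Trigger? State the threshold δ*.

δ* = 0.375; since δ = 0.13 < 0.375, cooperation cannot be sustained

Work:
For Grim Trigger:
Cooperate forever: 5/(1-δ)
Defect then punished: 8 + 0·δ/(1-δ)
Need: 5/(1-δ) ≥ 8 + 0·δ/(1-δ)
Solving: δ ≥ (T-R)/(T-P) = (8-5)/(8-0) = 0.375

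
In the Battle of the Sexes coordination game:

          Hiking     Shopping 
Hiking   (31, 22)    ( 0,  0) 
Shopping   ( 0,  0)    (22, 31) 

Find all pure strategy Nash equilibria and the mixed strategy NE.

Pure NE: (Hiking, Hiking) and (Shopping, Shopping); Mixed NE: p = 0.5849, q = 0.4151

Work:
Check pure NE:
(Hiking, Hiking): (31, 22) - no unilateral deviation beneficial
(Shopping, Shopping): (22, 31) - no unilateral deviation beneficial
Mixed NE: P1 plays Hiking with p = 0.5849, P2 plays Hiking with q = 0.4151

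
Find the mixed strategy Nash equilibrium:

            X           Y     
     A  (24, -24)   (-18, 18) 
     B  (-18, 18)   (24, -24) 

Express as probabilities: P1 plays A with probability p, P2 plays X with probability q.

p = 0.5, q = 0.5

Work:
Find probabilities that make opponent indifferent:
P2 chooses q to make P1 indifferent between A and B
P1 chooses p to make P2 indifferent between X and Y
Mixed NE: P1 plays (A: 0.5, B: 0.5), P2 plays (X: 0.5, Y: 0.5)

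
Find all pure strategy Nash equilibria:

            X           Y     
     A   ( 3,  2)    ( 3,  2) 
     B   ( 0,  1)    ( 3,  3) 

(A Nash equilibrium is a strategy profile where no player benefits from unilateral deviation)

Nash equilibrium: (A, X), (A, Y), (B, Y)

Work:
Best responses:
  P1 vs X: payoffs [3, 0] → best response A (payoff 3)
  P1 vs Y: payoffs [3, 3] → best response A/B (payoff 3)
  P2 vs A: payoffs [2, 2] → best response X/Y (payoff 2)
  P2 vs B: payoffs [1, 3] → best response Y (payoff 3)
Mutual best responses: (A,X), (A,Y), (B,Y) → Nash equilibria.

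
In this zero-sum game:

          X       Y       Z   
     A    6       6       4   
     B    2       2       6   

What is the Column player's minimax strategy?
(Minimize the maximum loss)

Column should play X or Y or Z (all achieve the minimum), value = 6

Work:
Column player minimizes Row's maximum payoff:
Column X: max payoff to Row = 6
Column Y: max payoff to Row = 6
Column Z: max payoff to Row = 6
Minimum is 6, achieved by columns X, Y, Z (tied).
Each of X or Y or Z is a minimax strategy.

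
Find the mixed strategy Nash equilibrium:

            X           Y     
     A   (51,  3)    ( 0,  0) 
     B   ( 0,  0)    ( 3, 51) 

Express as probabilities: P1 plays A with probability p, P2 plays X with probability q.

p = 0.9444, q = 0.0556

Work:
Find probabilities that make opponent indifferent:
P2 chooses q to make P1 indifferent between A and B
P1 chooses p to make P2 indifferent between X and Y
Mixed NE: P1 plays (A: 0.9444, B: 0.0556), P2 plays (X: 0.0556, Y: 0.9444)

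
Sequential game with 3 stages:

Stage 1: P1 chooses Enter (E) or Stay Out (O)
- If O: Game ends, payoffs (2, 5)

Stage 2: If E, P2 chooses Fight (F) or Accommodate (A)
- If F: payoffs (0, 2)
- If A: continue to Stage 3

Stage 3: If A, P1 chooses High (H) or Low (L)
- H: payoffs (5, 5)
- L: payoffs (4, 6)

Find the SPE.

SPE: (E, A, H); Outcome (5, 5)

Work:
Stage 3: P1 chooses H (5 vs 4)
Stage 2: P2: F->2, A->5 (anticipating H). Choose A
Stage 1: P1: O->2, E->5 (anticipating A, H). Choose E
SPE path: E -> A -> H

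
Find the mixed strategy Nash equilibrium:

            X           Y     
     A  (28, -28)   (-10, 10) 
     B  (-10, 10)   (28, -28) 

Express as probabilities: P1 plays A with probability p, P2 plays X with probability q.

p = 0.5, q = 0.5

Work:
Find probabilities that make opponent indifferent:
P2 chooses q to make P1 indifferent between A and B
P1 chooses p to make P2 indifferent between X and Y
Mixed NE: P1 plays (A: 0.5, B: 0.5), P2 plays (X: 0.5, Y: 0.5)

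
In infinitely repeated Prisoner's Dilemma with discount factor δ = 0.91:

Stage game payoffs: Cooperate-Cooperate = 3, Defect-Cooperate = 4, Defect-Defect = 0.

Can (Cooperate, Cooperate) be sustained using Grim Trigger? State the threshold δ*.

δ* = 0.25; since δ = 0.91 ≥ 0.25, cooperation can be sustained

Work:
For Grim Trigger:
Cooperate forever: 3/(1-δ)
Defect then punished: 4 + 0·δ/(1-δ)
Need: 3/(1-δ) ≥ 4 + 0·δ/(1-δ)
Solving: δ ≥ (T-R)/(T-P) = (4-3)/(4-0) = 0.25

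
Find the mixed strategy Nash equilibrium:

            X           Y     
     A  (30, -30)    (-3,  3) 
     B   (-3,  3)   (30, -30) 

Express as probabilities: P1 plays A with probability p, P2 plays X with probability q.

p = 0.5, q = 0.5

Work:
Find probabilities that make opponent indifferent:
P2 chooses q to make P1 indifferent between A and B
P1 chooses p to make P2 indifferent between X and Y
Mixed NE: P1 plays (A: 0.5, B: 0.5), P2 plays (X: 0.5, Y: 0.5)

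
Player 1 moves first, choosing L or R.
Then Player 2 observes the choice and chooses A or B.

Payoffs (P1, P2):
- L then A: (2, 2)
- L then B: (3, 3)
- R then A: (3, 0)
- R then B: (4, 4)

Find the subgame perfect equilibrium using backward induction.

P1 plays R, P2 plays B after L and B after R; Payoff (4, 4)

Work:
Backward induction:
After L: P2 chooses B → P1 gets 3
After R: P2 chooses B → P1 gets 4
P1 chooses R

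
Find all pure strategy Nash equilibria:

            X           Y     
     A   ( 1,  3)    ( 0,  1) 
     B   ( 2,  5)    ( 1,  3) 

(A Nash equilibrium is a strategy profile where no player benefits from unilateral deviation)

Nash equilibrium: (B, X)

Work:
Best responses:
  P1 vs X: payoffs [1, 2] → best response B (payoff 2)
  P1 vs Y: payoffs [0, 1] → best response B (payoff 1)
  P2 vs A: payoffs [3, 1] → best response X (payoff 3)
  P2 vs B: payoffs [5, 3] → best response X (payoff 5)
Mutual best responses: (B,X) → Nash equilibria.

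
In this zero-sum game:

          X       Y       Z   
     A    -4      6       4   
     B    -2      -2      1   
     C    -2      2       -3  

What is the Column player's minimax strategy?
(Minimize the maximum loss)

Column should play X, value = -2

Work:
Column player minimizes Row's maximum payoff:
Column X: max payoff to Row = -2
Column Y: max payoff to Row = 6
Column Z: max payoff to Row = 4
Minimum is -2, achieved by column X.
Minimax strategy: X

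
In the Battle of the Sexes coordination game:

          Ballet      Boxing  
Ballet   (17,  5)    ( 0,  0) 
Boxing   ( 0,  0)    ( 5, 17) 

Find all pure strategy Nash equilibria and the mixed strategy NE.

Pure NE: (Ballet, Ballet) and (Boxing, Boxing); Mixed NE: p = 0.7727, q = 0.2273

Work:
Check pure NE:
(Ballet, Ballet): (17, 5) - no unilateral deviation beneficial
(Boxing, Boxing): (5, 17) - no unilateral deviation beneficial
Mixed NE: P1 plays Ballet with p = 0.7727, P2 plays Ballet with q = 0.2273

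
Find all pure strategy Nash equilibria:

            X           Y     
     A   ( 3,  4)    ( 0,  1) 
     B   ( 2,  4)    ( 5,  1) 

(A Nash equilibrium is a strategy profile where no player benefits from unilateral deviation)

Nash equilibrium: (A, X)

Work:
Best responses:
  P1 vs X: payoffs [3, 2] → best response A (payoff 3)
  P1 vs Y: payoffs [0, 5] → best response B (payoff 5)
  P2 vs A: payoffs [4, 1] → best response X (payoff 4)
  P2 vs B: payoffs [4, 1] → best response X (payoff 4)
Mutual best responses: (A,X) → Nash equilibria.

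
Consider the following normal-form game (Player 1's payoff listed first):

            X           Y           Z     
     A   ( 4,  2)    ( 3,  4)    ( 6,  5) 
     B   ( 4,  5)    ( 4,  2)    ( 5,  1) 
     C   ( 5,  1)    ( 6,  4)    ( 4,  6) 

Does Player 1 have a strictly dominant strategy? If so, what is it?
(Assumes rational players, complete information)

No strictly dominant strategy exists for Player 1

Work:
A strategy strictly dominates another if it gives a strictly higher payoff against every opponent action. Compare each pair of P1's strategies column-by-column:
  A vs B: [4 vs 4, 3 vs 4, 6 vs 5] → A does not strictly dominate B (column X: 4 ≤ 4)
  A vs C: [4 vs 5, 3 vs 6, 6 vs 4] → A does not strictly dominate C (column X: 4 ≤ 5)
  B vs A: [4 vs 4, 4 vs 3, 5 vs 6] → B does not strictly dominate A (column X: 4 ≤ 4)
  B vs C: [4 vs 5, 4 vs 6, 5 vs 4] → B does not strictly dominate C (column X: 4 ≤ 5)
  C vs A: [5 vs 4, 6 vs 3, 4 vs 6] → C does not strictly dominate A (column Z: 4 ≤ 6)
  C vs B: [5 vs 4, 6 vs 4, 4 vs 5] → C does not strictly dominate B (column Z: 4 ≤ 5)
No single strategy strictly dominates all others → no strictly dominant strategy.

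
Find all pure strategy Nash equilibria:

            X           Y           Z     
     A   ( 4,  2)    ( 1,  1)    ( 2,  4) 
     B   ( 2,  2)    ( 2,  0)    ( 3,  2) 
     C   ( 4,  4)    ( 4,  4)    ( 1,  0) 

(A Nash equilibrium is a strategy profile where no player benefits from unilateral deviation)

Nash equilibrium: (B, Z), (C, X), (C, Y)

Work:
Best responses:
  P1 vs X: payoffs [4, 2, 4] → best response A/C (payoff 4)
  P1 vs Y: payoffs [1, 2, 4] → best response C (payoff 4)
  P1 vs Z: payoffs [2, 3, 1] → best response B (payoff 3)
  P2 vs A: payoffs [2, 1, 4] → best response Z (payoff 4)
  P2 vs B: payoffs [2, 0, 2] → best response X/Z (payoff 2)
  P2 vs C: payoffs [4, 4, 0] → best response X/Y (payoff 4)
Mutual best responses: (B,Z), (C,X), (C,Y) → Nash equilibria.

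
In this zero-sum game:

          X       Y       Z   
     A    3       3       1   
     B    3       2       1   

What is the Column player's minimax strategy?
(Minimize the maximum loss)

Column should play Z, value = 1

Work:
Column player minimizes Row's maximum payoff:
Column X: max payoff to Row = 3
Column Y: max payoff to Row = 3
Column Z: max payoff to Row = 1
Minimum is 1, achieved by column Z.
Minimax strategy: Z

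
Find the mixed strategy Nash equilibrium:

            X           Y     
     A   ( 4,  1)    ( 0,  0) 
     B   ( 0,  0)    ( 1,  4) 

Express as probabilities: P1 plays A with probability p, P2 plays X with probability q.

p = 0.8, q = 0.2

Work:
Find probabilities that make opponent indifferent:
P2 chooses q to make P1 indifferent between A and B
P1 chooses p to make P2 indifferent between X and Y
Mixed NE: P1 plays (A: 0.8, B: 0.2), P2 plays (X: 0.2, Y: 0.8)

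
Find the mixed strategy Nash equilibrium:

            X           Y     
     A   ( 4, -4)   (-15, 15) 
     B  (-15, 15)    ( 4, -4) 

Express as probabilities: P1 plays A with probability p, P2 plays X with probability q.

p = 0.5, q = 0.5

Work:
Find probabilities that make opponent indifferent:
P2 chooses q to make P1 indifferent between A and B
P1 chooses p to make P2 indifferent between X and Y
Mixed NE: P1 plays (A: 0.5, B: 0.5), P2 plays (X: 0.5, Y: 0.5)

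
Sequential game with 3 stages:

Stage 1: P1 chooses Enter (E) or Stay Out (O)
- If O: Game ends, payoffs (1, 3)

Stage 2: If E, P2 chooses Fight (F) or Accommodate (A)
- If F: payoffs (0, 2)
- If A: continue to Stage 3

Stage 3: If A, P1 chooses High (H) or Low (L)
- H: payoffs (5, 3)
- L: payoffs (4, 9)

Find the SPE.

SPE: (E, A, H); Outcome (5, 3)

Work:
Stage 3: P1 chooses H (5 vs 4)
Stage 2: P2: F->2, A->3 (anticipating H). Choose A
Stage 1: P1: O->1, E->5 (anticipating A, H). Choose E
SPE path: E -> A -> H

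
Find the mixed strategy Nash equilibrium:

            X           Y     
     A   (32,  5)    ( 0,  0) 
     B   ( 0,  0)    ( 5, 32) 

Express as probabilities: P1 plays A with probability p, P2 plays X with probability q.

p = 0.8649, q = 0.1351

Work:
Find probabilities that make opponent indifferent:
P2 chooses q to make P1 indifferent between A and B
P1 chooses p to make P2 indifferent between X and Y
Mixed NE: P1 plays (A: 0.8649, B: 0.1351), P2 plays (X: 0.1351, Y: 0.8649)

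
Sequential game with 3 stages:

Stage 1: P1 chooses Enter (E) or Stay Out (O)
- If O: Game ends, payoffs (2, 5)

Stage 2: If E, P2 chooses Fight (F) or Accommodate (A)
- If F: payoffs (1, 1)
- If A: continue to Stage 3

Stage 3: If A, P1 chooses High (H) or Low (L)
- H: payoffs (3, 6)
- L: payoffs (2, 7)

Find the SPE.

SPE: (E, A, H); Outcome (3, 6)

Work:
Stage 3: P1 chooses H (3 vs 2)
Stage 2: P2: F->1, A->6 (anticipating H). Choose A
Stage 1: P1: O->2, E->3 (anticipating A, H). Choose E
SPE path: E -> A -> H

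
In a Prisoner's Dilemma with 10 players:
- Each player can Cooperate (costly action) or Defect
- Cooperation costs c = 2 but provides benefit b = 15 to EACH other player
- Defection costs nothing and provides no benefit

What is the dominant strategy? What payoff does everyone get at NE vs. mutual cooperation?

Dominant: Defect; NE payoff = 0; Coop payoff = 133

Work:
Defect dominates (saves cost c = 2, benefit to others is external)
NE: All defect → everyone gets 0
If all cooperate: each receives (9)×15 - 2 = 133
Social dilemma: 133 > 0 but NE gives 0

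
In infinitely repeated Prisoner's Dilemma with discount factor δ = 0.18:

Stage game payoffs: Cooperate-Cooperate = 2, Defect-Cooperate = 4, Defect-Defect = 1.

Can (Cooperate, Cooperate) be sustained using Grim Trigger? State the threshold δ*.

δ* = 0.6667; since δ = 0.18 < 0.6667, cooperation cannot be sustained

Work:
For Grim Trigger:
Cooperate forever: 2/(1-δ)
Defect then punished: 4 + 1·δ/(1-δ)
Need: 2/(1-δ) ≥ 4 + 1·δ/(1-δ)
Solving: δ ≥ (T-R)/(T-P) = (4-2)/(4-1) = 0.6667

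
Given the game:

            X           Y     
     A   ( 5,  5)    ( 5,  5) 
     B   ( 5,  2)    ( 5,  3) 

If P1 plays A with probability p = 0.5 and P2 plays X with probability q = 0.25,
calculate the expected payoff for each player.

E[P1] = 5.0, E[P2] = 3.875

Work:
E[P1] = p·q·π₁(A,X) + p·(1-q)·π₁(A,Y) + (1-p)·q·π₁(B,X) + (1-p)·(1-q)·π₁(B,Y)
= 0.5·0.25·5 + 0.5·0.75·5 + 0.5·0.25·5 + 0.5·0.75·5
= 5.0

E[P2] = 3.875 (similar calculation)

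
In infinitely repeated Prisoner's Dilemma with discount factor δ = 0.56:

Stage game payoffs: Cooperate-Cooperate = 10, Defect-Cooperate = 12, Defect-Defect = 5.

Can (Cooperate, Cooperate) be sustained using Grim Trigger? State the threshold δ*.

δ* = 0.2857; since δ = 0.56 ≥ 0.2857, cooperation can be sustained

Work:
For Grim Trigger:
Cooperate forever: 10/(1-δ)
Defect then punished: 12 + 5·δ/(1-δ)
Need: 10/(1-δ) ≥ 12 + 5·δ/(1-δ)
Solving: δ ≥ (T-R)/(T-P) = (12-10)/(12-5) = 0.2857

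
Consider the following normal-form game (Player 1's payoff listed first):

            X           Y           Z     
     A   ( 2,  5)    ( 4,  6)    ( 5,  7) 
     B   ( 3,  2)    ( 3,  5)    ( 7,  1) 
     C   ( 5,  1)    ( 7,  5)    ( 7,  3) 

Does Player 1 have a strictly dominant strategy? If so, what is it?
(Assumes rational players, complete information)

No strictly dominant strategy exists for Player 1

Work:
A strategy strictly dominates another if it gives a strictly higher payoff against every opponent action. Compare each pair of P1's strategies column-by-column:
  A vs B: [2 vs 3, 4 vs 3, 5 vs 7] → A does not strictly dominate B (column X: 2 ≤ 3)
  A vs C: [2 vs 5, 4 vs 7, 5 vs 7] → A does not strictly dominate C (column X: 2 ≤ 5)
  B vs A: [3 vs 2, 3 vs 4, 7 vs 5] → B does not strictly dominate A (column Y: 3 ≤ 4)
  B vs C: [3 vs 5, 3 vs 7, 7 vs 7] → B does not strictly dominate C (column X: 3 ≤ 5)
  C vs A: [5 vs 2, 7 vs 4, 7 vs 5] → C strictly dominates A
  C vs B: [5 vs 3, 7 vs 3, 7 vs 7] → C does not strictly dominate B (column Z: 7 ≤ 7)
No single strategy strictly dominates all others → no strictly dominant strategy.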